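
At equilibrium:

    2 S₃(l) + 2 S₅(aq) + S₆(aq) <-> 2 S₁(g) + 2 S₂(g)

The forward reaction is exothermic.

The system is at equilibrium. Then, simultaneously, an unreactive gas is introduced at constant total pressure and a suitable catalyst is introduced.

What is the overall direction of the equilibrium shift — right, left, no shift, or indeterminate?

right

Adding inert gas at constant total pressure expands the volume and lowers every reacting partial pressure. With Δn_gas = 4 − 0 = +4, Q moves away from K toward the side with fewer gas moles, so the system shifts toward the side with more gas moles — to the right.
A catalyst speeds both forward and reverse rates equally; it changes neither Q nor K — no shift from this change.
Only the nonzero effect(s) matter; the net shift is to the right.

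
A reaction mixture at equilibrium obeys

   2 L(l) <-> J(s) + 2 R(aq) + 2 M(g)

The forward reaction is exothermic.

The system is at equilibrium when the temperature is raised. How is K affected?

K depends on temperature via the van 't Hoff relation. The forward reaction is exothermic, so raising T decreases K.

decreases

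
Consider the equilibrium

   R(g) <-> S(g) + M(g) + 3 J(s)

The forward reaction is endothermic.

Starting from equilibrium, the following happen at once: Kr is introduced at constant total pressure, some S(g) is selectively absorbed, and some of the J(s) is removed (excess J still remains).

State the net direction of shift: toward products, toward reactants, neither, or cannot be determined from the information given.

Adding inert gas at constant total pressure expands the volume and lowers every reacting partial pressure. With Δn_gas = 2 − 1 = +1, Q moves away from K toward the side with fewer gas moles, so the system shifts toward the side with more gas moles — to the right.
Removing S (g), a product, drives the reaction to the right.
J is a pure solid; its activity is 1 regardless of amount, so Q is unaffected — no shift from this change.
Only the nonzero effect(s) matter; the net shift is to the right.

right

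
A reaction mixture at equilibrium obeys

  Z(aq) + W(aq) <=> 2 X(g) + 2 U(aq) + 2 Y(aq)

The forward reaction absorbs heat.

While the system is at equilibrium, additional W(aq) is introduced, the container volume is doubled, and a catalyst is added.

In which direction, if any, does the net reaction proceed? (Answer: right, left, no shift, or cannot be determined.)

right

Adding W (aq), a reactant, drives the reaction to the right.
Gas moles: reactants 0, products 2 (Δn_gas = +2). Expansion shifts the system toward the side with more moles of gas — to the right.
A catalyst speeds both forward and reverse rates equally; it changes neither Q nor K — no shift from this change.
Only the nonzero effect(s) matter; the net shift is to the right.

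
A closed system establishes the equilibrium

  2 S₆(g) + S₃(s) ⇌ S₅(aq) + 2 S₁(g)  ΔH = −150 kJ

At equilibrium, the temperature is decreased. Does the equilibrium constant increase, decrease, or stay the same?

K depends on temperature via the van 't Hoff relation. The forward reaction is exothermic, so lowering T increases K.

increases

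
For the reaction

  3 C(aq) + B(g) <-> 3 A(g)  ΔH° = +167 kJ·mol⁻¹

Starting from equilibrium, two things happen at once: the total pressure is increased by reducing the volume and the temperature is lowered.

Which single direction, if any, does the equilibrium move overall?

left

Gas moles: reactants 1, products 3 (Δn_gas = +2). Compression shifts the system toward the side with fewer moles of gas — to the left.
The forward reaction is endothermic. Lowering T favours the exothermic direction — shift to the left.
All effects act in the same direction — net shift to the left.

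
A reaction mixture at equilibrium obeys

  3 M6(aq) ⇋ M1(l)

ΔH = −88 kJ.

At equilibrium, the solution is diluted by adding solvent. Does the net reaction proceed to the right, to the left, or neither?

Dilution lowers every aqueous concentration by the same factor. Δn_aq = 0 − 3 = -3, so the system shifts toward the side with more dissolved moles — to the left.

left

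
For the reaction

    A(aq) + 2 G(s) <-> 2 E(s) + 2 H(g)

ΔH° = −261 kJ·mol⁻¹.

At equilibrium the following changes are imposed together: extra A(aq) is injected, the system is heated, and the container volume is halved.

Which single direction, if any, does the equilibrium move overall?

Adding A (aq), a reactant, drives the reaction to the right.
The forward reaction is exothermic. Raising T favours the endothermic direction — shift to the left.
Gas moles: reactants 0, products 2 (Δn_gas = +2). Compression shifts the system toward the side with fewer moles of gas — to the left.
The individual effects push in opposite directions; without quantitative information the net direction cannot be determined.

cannot be determined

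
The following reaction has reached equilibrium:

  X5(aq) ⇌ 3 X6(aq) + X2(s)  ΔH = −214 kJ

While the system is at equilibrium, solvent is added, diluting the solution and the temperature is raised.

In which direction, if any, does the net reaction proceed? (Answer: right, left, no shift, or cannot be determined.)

cannot be determined

Dilution lowers every aqueous concentration by the same factor. Δn_aq = 3 − 1 = +2, so the system shifts toward the side with more dissolved moles — to the right.
The forward reaction is exothermic. Raising T favours the endothermic direction — shift to the left.
The individual effects push in opposite directions; without quantitative information the net direction cannot be determined.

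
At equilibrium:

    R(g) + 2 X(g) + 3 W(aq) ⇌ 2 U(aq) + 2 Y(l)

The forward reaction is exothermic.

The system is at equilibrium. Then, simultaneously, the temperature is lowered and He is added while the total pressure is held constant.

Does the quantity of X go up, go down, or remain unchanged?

cannot be determined

The forward reaction is exothermic. Lowering T favours the exothermic direction — shift to the right.
Adding inert gas at constant total pressure expands the volume and lowers every reacting partial pressure. With Δn_gas = 0 − 3 = -3, Q moves away from K toward the side with fewer gas moles, so the system shifts toward the side with more gas moles — to the left.
The two effects oppose each other, so the net shift — and hence the change in X — cannot be determined from the given information.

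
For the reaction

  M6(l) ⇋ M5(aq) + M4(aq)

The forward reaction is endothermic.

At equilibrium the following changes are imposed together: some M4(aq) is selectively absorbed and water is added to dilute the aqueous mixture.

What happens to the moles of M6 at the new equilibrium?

Removing M4 (aq), a product, drives the reaction to the right.
Dilution lowers every aqueous concentration by the same factor. Δn_aq = 2 − 0 = +2, so the system shifts toward the side with more dissolved moles — to the right.
The net shift is to the right. M6 is a reactant, so its amount decreases.

decreases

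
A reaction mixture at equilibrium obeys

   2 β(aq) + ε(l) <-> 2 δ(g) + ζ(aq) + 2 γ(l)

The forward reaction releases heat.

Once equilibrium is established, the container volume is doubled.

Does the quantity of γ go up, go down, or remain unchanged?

increases

Gas moles: reactants 0, products 2 (Δn_gas = +2). Expansion shifts the system toward the side with more moles of gas — to the right.
The net shift is to the right. γ is a product, so its amount increases.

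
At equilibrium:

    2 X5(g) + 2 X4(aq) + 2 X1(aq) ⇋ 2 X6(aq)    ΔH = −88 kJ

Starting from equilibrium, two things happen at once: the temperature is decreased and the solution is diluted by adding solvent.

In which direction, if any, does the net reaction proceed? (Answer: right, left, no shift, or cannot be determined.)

cannot be determined

The forward reaction is exothermic. Lowering T favours the exothermic direction — shift to the right.
Dilution lowers every aqueous concentration by the same factor. Δn_aq = 2 − 4 = -2, so the system shifts toward the side with more dissolved moles — to the left.
The individual effects push in opposite directions; without quantitative information the net direction cannot be determined.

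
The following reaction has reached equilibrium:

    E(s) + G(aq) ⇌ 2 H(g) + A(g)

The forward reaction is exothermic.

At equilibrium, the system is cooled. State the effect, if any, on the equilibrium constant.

increases

K depends on temperature via the van 't Hoff relation. The forward reaction is exothermic, so lowering T increases K.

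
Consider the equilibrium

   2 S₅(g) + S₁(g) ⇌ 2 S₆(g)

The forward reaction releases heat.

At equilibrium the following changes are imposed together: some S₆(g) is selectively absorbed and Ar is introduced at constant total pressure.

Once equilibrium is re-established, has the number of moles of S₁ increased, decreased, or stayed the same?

Removing S₆ (g), a product, drives the reaction to the right.
Adding inert gas at constant total pressure expands the volume and lowers every reacting partial pressure. With Δn_gas = 2 − 3 = -1, Q moves away from K toward the side with fewer gas moles, so the system shifts toward the side with more gas moles — to the left.
The two effects oppose each other, so the net shift — and hence the change in S₁ — cannot be determined from the given information.

cannot be determined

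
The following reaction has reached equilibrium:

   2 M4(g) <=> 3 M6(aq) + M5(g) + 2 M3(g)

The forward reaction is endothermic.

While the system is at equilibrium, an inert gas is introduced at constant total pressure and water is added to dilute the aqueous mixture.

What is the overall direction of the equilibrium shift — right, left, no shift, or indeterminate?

right

Adding inert gas at constant total pressure expands the volume and lowers every reacting partial pressure. With Δn_gas = 3 − 2 = +1, Q moves away from K toward the side with fewer gas moles, so the system shifts toward the side with more gas moles — to the right.
Dilution lowers every aqueous concentration by the same factor. Δn_aq = 3 − 0 = +3, so the system shifts toward the side with more dissolved moles — to the right.
All effects act in the same direction — net shift to the right.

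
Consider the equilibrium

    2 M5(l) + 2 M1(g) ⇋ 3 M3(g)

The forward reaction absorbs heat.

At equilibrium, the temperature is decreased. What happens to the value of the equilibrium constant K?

decreases

K depends on temperature via the van 't Hoff relation. The forward reaction is endothermic, so lowering T decreases K.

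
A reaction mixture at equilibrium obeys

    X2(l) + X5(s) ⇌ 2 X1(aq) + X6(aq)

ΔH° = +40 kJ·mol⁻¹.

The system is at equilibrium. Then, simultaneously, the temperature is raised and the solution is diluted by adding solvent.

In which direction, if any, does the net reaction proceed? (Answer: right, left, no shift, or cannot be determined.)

The forward reaction is endothermic. Raising T favours the endothermic direction — shift to the right.
Dilution lowers every aqueous concentration by the same factor. Δn_aq = 3 − 0 = +3, so the system shifts toward the side with more dissolved moles — to the right.
All effects act in the same direction — net shift to the right.

right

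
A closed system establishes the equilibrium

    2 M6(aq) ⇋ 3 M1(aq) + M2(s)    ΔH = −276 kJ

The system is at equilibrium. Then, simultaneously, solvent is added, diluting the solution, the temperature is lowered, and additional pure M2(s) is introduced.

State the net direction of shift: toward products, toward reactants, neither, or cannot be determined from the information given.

Dilution lowers every aqueous concentration by the same factor. Δn_aq = 3 − 2 = +1, so the system shifts toward the side with more dissolved moles — to the right.
The forward reaction is exothermic. Lowering T favours the exothermic direction — shift to the right.
M2 is a pure solid; its activity is 1 regardless of amount, so Q is unaffected — no shift from this change.
Only the nonzero effect(s) matter; the net shift is to the right.

right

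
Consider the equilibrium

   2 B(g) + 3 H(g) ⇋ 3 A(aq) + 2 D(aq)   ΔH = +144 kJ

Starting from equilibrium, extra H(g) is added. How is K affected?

The equilibrium constant depends only on temperature. This perturbation may move the position of equilibrium, but since T is unchanged, K itself is unchanged.

unchanged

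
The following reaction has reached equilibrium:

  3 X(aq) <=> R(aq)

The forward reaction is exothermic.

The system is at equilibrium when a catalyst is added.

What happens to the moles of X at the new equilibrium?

unchanged

A catalyst speeds both forward and reverse rates equally; it changes neither Q nor K — no shift from this change.
No net shift occurs, so the amount of X is unchanged.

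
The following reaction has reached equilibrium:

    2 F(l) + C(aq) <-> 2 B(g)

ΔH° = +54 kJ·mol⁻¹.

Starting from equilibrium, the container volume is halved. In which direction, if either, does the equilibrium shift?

Gas moles: reactants 0, products 2 (Δn_gas = +2). Compression shifts the system toward the side with fewer moles of gas — to the left.

left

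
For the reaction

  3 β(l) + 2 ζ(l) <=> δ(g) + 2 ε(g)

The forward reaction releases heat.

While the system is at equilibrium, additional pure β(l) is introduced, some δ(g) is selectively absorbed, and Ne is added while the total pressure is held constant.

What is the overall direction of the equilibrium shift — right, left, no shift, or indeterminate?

β is a pure liquid; its activity is 1 regardless of amount, so Q is unaffected — no shift from this change.
Removing δ (g), a product, drives the reaction to the right.
Adding inert gas at constant total pressure expands the volume and lowers every reacting partial pressure. With Δn_gas = 3 − 0 = +3, Q moves away from K toward the side with fewer gas moles, so the system shifts toward the side with more gas moles — to the right.
Only the nonzero effect(s) matter; the net shift is to the right.

right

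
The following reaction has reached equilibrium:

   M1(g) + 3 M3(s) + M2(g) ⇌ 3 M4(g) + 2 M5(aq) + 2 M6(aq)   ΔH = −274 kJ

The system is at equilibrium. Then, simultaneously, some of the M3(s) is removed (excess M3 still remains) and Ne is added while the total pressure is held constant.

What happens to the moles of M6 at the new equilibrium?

increases

M3 is a pure solid; its activity is 1 regardless of amount, so Q is unaffected — no shift from this change.
Adding inert gas at constant total pressure expands the volume and lowers every reacting partial pressure. With Δn_gas = 3 − 2 = +1, Q moves away from K toward the side with fewer gas moles, so the system shifts toward the side with more gas moles — to the right.
The net shift is to the right. M6 is a product, so its amount increases.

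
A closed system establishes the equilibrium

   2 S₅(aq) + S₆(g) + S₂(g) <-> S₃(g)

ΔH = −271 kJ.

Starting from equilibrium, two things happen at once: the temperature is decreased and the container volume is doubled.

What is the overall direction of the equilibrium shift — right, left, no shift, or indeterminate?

The forward reaction is exothermic. Lowering T favours the exothermic direction — shift to the right.
Gas moles: reactants 2, products 1 (Δn_gas = -1). Expansion shifts the system toward the side with more moles of gas — to the left.
The individual effects push in opposite directions; without quantitative information the net direction cannot be determined.

cannot be determined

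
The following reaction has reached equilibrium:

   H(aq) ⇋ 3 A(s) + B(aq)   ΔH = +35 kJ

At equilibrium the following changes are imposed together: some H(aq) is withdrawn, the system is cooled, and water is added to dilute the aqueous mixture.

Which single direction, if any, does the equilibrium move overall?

left

Removing H (aq), a reactant, drives the reaction to the left.
The forward reaction is endothermic. Lowering T favours the exothermic direction — shift to the left.
Dilution scales every aqueous concentration by the same factor. Δn_aq = 1 − 1 = 0, so Q is unchanged — no shift.
Only the nonzero effect(s) matter; the net shift is to the left.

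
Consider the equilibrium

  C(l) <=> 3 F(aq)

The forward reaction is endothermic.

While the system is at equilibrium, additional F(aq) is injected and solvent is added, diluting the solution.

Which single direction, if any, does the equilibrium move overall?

cannot be determined

Adding F (aq), a product, drives the reaction to the left.
Dilution lowers every aqueous concentration by the same factor. Δn_aq = 3 − 0 = +3, so the system shifts toward the side with more dissolved moles — to the right.
The individual effects push in opposite directions; without quantitative information the net direction cannot be determined.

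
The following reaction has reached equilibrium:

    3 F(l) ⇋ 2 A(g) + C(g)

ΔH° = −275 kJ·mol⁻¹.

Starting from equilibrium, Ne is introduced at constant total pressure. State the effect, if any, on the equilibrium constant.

The equilibrium constant depends only on temperature. This perturbation may move the position of equilibrium, but since T is unchanged, K itself is unchanged.

unchanged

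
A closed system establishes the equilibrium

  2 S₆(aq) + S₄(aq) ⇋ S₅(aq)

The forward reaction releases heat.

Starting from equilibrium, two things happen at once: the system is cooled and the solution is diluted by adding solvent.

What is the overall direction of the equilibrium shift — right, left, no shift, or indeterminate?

The forward reaction is exothermic. Lowering T favours the exothermic direction — shift to the right.
Dilution lowers every aqueous concentration by the same factor. Δn_aq = 1 − 3 = -2, so the system shifts toward the side with more dissolved moles — to the left.
The individual effects push in opposite directions; without quantitative information the net direction cannot be determined.

cannot be determined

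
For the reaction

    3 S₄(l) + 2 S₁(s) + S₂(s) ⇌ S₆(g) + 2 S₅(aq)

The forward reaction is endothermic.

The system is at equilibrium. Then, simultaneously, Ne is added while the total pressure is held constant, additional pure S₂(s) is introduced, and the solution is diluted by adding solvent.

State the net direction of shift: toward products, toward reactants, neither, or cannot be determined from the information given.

right

Adding inert gas at constant total pressure expands the volume and lowers every reacting partial pressure. With Δn_gas = 1 − 0 = +1, Q moves away from K toward the side with fewer gas moles, so the system shifts toward the side with more gas moles — to the right.
S₂ is a pure solid; its activity is 1 regardless of amount, so Q is unaffected — no shift from this change.
Dilution lowers every aqueous concentration by the same factor. Δn_aq = 2 − 0 = +2, so the system shifts toward the side with more dissolved moles — to the right.
Only the nonzero effect(s) matter; the net shift is to the right.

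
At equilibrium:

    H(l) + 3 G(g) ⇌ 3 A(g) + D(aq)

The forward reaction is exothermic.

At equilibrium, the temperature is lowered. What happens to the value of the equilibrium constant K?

K depends on temperature via the van 't Hoff relation. The forward reaction is exothermic, so lowering T increases K.

increases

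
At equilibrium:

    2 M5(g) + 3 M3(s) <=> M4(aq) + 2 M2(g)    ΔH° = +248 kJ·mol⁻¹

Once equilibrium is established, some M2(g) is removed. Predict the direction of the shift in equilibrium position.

Removing M2 (g), a product, drives the reaction to the right.

right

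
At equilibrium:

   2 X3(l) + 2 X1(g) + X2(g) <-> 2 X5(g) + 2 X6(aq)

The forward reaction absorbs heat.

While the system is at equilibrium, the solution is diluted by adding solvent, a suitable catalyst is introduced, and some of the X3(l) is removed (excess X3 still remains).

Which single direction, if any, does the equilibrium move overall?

right

Dilution lowers every aqueous concentration by the same factor. Δn_aq = 2 − 0 = +2, so the system shifts toward the side with more dissolved moles — to the right.
A catalyst speeds both forward and reverse rates equally; it changes neither Q nor K — no shift from this change.
X3 is a pure liquid; its activity is 1 regardless of amount, so Q is unaffected — no shift from this change.
Only the nonzero effect(s) matter; the net shift is to the right.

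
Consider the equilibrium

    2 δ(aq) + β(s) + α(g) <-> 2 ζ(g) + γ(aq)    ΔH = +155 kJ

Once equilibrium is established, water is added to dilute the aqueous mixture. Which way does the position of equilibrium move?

Dilution lowers every aqueous concentration by the same factor. Δn_aq = 1 − 2 = -1, so the system shifts toward the side with more dissolved moles — to the left.

left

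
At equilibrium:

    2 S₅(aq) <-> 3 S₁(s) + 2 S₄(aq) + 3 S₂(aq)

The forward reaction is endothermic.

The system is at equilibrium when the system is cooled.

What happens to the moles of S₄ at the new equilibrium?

The forward reaction is endothermic. Lowering T favours the exothermic direction — shift to the left.
The net shift is to the left. S₄ is a product, so its amount decreases.

decreases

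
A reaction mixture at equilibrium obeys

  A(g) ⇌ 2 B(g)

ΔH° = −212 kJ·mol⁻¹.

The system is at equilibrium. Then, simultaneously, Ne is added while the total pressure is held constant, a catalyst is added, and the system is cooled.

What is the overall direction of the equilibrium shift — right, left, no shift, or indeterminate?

right

Adding inert gas at constant total pressure expands the volume and lowers every reacting partial pressure. With Δn_gas = 2 − 1 = +1, Q moves away from K toward the side with fewer gas moles, so the system shifts toward the side with more gas moles — to the right.
A catalyst speeds both forward and reverse rates equally; it changes neither Q nor K — no shift from this change.
The forward reaction is exothermic. Lowering T favours the exothermic direction — shift to the right.
Only the nonzero effect(s) matter; the net shift is to the right.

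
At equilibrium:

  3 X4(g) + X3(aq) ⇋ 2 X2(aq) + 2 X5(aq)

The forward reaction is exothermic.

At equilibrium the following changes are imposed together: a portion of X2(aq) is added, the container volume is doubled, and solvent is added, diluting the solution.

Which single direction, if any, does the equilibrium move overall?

cannot be determined

Adding X2 (aq), a product, drives the reaction to the left.
Gas moles: reactants 3, products 0 (Δn_gas = -3). Expansion shifts the system toward the side with more moles of gas — to the left.
Dilution lowers every aqueous concentration by the same factor. Δn_aq = 4 − 1 = +3, so the system shifts toward the side with more dissolved moles — to the right.
The individual effects push in opposite directions; without quantitative information the net direction cannot be determined.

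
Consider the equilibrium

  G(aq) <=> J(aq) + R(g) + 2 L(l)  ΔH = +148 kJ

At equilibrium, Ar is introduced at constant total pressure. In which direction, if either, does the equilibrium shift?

Adding inert gas at constant total pressure expands the volume and lowers every reacting partial pressure. With Δn_gas = 1 − 0 = +1, Q moves away from K toward the side with fewer gas moles, so the system shifts toward the side with more gas moles — to the right.

right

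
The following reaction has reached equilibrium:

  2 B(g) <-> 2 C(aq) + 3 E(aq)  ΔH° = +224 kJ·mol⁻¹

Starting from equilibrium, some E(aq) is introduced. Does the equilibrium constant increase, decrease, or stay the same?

unchanged

The equilibrium constant depends only on temperature. This perturbation may move the position of equilibrium, but since T is unchanged, K itself is unchanged.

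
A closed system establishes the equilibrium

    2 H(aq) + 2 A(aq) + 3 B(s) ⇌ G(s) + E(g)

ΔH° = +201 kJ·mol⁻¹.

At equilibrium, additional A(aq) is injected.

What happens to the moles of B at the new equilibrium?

decreases

Adding A (aq), a reactant, drives the reaction to the right.
The net shift is to the right. B is a reactant, so its amount decreases.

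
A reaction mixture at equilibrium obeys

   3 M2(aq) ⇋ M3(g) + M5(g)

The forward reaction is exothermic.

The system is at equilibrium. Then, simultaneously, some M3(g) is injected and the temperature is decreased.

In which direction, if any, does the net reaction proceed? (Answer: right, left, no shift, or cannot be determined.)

cannot be determined

Adding M3 (g), a product, drives the reaction to the left.
The forward reaction is exothermic. Lowering T favours the exothermic direction — shift to the right.
The individual effects push in opposite directions; without quantitative information the net direction cannot be determined.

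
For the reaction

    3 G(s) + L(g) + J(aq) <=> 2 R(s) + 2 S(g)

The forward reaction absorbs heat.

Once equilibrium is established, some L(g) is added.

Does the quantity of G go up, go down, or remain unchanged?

Adding L (g), a reactant, drives the reaction to the right.
The net shift is to the right. G is a reactant, so its amount decreases.

decreases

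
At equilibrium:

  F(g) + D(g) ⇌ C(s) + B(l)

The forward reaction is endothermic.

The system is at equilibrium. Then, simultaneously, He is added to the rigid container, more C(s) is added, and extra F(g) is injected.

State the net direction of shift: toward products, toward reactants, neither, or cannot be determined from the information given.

At constant volume, adding an inert gas leaves every reacting species' partial pressure unchanged, so Q is unchanged — no shift from this change.
C is a pure solid; its activity is 1 regardless of amount, so Q is unaffected — no shift from this change.
Adding F (g), a reactant, drives the reaction to the right.
Only the nonzero effect(s) matter; the net shift is to the right.

right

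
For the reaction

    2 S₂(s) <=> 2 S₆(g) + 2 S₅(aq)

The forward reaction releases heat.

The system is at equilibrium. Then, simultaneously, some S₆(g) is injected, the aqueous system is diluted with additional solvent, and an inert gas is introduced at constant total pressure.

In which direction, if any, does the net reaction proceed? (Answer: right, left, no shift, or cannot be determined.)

cannot be determined

Adding S₆ (g), a product, drives the reaction to the left.
Dilution lowers every aqueous concentration by the same factor. Δn_aq = 2 − 0 = +2, so the system shifts toward the side with more dissolved moles — to the right.
Adding inert gas at constant total pressure expands the volume and lowers every reacting partial pressure. With Δn_gas = 2 − 0 = +2, Q moves away from K toward the side with fewer gas moles, so the system shifts toward the side with more gas moles — to the right.
The individual effects push in opposite directions; without quantitative information the net direction cannot be determined.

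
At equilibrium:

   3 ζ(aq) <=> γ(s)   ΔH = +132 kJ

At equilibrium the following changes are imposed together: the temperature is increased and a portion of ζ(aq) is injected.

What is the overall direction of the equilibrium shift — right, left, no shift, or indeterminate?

The forward reaction is endothermic. Raising T favours the endothermic direction — shift to the right.
Adding ζ (aq), a reactant, drives the reaction to the right.
All effects act in the same direction — net shift to the right.

right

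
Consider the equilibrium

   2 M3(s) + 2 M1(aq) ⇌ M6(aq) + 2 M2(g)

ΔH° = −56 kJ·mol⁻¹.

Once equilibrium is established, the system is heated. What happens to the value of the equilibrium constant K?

decreases

K depends on temperature via the van 't Hoff relation. The forward reaction is exothermic, so raising T decreases K.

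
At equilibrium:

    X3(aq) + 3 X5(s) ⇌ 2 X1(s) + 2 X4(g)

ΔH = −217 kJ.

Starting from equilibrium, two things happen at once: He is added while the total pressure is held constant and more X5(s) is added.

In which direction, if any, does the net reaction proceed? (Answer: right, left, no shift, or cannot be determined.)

right

Adding inert gas at constant total pressure expands the volume and lowers every reacting partial pressure. With Δn_gas = 2 − 0 = +2, Q moves away from K toward the side with fewer gas moles, so the system shifts toward the side with more gas moles — to the right.
X5 is a pure solid; its activity is 1 regardless of amount, so Q is unaffected — no shift from this change.
Only the nonzero effect(s) matter; the net shift is to the right.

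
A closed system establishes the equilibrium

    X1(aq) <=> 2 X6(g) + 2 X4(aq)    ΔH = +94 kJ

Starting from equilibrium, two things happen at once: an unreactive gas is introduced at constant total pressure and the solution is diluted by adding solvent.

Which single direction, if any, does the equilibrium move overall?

Adding inert gas at constant total pressure expands the volume and lowers every reacting partial pressure. With Δn_gas = 2 − 0 = +2, Q moves away from K toward the side with fewer gas moles, so the system shifts toward the side with more gas moles — to the right.
Dilution lowers every aqueous concentration by the same factor. Δn_aq = 2 − 1 = +1, so the system shifts toward the side with more dissolved moles — to the right.
All effects act in the same direction — net shift to the right.

right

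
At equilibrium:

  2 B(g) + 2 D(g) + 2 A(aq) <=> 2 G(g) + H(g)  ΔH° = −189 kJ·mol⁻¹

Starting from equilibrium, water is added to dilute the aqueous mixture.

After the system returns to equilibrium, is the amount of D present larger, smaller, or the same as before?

increases

Dilution lowers every aqueous concentration by the same factor. Δn_aq = 0 − 2 = -2, so the system shifts toward the side with more dissolved moles — to the left.
The net shift is to the left. D is a reactant, so its amount increases.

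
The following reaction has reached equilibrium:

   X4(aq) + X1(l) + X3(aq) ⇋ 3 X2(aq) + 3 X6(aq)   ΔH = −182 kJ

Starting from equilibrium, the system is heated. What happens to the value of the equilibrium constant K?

decreases

K depends on temperature via the van 't Hoff relation. The forward reaction is exothermic, so raising T decreases K.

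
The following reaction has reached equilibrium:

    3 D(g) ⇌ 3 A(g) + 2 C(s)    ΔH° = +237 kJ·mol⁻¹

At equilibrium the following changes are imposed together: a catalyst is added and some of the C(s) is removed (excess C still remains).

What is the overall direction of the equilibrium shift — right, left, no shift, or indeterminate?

A catalyst speeds both forward and reverse rates equally; it changes neither Q nor K — no shift from this change.
C is a pure solid; its activity is 1 regardless of amount, so Q is unaffected — no shift from this change.
None of the changes alters Q relative to K, so there is no net shift.

no shift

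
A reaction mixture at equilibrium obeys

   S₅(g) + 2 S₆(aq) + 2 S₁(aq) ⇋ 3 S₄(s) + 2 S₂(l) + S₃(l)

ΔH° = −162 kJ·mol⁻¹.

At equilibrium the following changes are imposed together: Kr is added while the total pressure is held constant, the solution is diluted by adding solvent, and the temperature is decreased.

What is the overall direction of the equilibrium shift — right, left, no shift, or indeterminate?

Adding inert gas at constant total pressure expands the volume and lowers every reacting partial pressure. With Δn_gas = 0 − 1 = -1, Q moves away from K toward the side with fewer gas moles, so the system shifts toward the side with more gas moles — to the left.
Dilution lowers every aqueous concentration by the same factor. Δn_aq = 0 − 4 = -4, so the system shifts toward the side with more dissolved moles — to the left.
The forward reaction is exothermic. Lowering T favours the exothermic direction — shift to the right.
The individual effects push in opposite directions; without quantitative information the net direction cannot be determined.

cannot be determined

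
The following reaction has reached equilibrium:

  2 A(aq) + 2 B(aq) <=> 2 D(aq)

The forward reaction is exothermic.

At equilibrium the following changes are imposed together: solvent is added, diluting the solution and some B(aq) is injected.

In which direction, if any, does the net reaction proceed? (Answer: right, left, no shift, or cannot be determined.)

Dilution lowers every aqueous concentration by the same factor. Δn_aq = 2 − 4 = -2, so the system shifts toward the side with more dissolved moles — to the left.
Adding B (aq), a reactant, drives the reaction to the right.
The individual effects push in opposite directions; without quantitative information the net direction cannot be determined.

cannot be determined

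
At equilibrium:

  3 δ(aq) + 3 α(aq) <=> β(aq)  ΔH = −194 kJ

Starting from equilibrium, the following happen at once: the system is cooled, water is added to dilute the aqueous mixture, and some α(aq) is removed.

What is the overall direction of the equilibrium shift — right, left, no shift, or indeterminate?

cannot be determined

The forward reaction is exothermic. Lowering T favours the exothermic direction — shift to the right.
Dilution lowers every aqueous concentration by the same factor. Δn_aq = 1 − 6 = -5, so the system shifts toward the side with more dissolved moles — to the left.
Removing α (aq), a reactant, drives the reaction to the left.
The individual effects push in opposite directions; without quantitative information the net direction cannot be determined.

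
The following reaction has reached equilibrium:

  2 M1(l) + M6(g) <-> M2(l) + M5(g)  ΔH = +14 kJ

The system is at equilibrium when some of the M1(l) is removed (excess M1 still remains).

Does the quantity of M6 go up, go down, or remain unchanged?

M1 is a pure liquid; its activity is 1 regardless of amount, so Q is unaffected — no shift from this change.
No net shift occurs, so the amount of M6 is unchanged.

unchanged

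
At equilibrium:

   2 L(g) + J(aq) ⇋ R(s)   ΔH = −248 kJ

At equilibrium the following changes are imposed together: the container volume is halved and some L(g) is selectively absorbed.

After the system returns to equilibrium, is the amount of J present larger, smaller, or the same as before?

cannot be determined

Gas moles: reactants 2, products 0 (Δn_gas = -2). Compression shifts the system toward the side with fewer moles of gas — to the right.
Removing L (g), a reactant, drives the reaction to the left.
The two effects oppose each other, so the net shift — and hence the change in J — cannot be determined from the given information.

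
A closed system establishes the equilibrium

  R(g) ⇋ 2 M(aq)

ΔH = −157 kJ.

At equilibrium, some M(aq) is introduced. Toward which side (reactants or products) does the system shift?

left

Adding M (aq), a product, drives the reaction to the left.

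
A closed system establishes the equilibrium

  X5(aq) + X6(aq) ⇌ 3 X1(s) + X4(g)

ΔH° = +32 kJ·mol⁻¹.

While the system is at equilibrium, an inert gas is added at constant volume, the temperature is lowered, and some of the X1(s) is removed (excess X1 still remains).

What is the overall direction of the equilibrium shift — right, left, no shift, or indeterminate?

At constant volume, adding an inert gas leaves every reacting species' partial pressure unchanged, so Q is unchanged — no shift from this change.
The forward reaction is endothermic. Lowering T favours the exothermic direction — shift to the left.
X1 is a pure solid; its activity is 1 regardless of amount, so Q is unaffected — no shift from this change.
Only the nonzero effect(s) matter; the net shift is to the left.

left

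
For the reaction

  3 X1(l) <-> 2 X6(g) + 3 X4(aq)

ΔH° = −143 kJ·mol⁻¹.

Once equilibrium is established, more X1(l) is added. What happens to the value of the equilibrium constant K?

The equilibrium constant depends only on temperature. This perturbation changes neither the position of equilibrium nor K.

unchanged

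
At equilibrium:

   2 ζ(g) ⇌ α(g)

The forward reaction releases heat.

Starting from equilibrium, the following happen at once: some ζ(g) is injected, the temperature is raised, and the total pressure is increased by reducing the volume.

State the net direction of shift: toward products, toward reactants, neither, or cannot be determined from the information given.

cannot be determined

Adding ζ (g), a reactant, drives the reaction to the right.
The forward reaction is exothermic. Raising T favours the endothermic direction — shift to the left.
Gas moles: reactants 2, products 1 (Δn_gas = -1). Compression shifts the system toward the side with fewer moles of gas — to the right.
The individual effects push in opposite directions; without quantitative information the net direction cannot be determined.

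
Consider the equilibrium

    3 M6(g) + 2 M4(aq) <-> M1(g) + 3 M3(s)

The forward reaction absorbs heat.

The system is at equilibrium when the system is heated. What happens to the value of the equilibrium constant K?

K depends on temperature via the van 't Hoff relation. The forward reaction is endothermic, so raising T increases K.

increases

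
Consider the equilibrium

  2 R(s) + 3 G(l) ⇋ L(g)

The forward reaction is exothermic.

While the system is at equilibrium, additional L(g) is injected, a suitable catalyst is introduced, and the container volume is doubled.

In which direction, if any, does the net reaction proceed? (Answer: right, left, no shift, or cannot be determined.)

Adding L (g), a product, drives the reaction to the left.
A catalyst speeds both forward and reverse rates equally; it changes neither Q nor K — no shift from this change.
Gas moles: reactants 0, products 1 (Δn_gas = +1). Expansion shifts the system toward the side with more moles of gas — to the right.
The individual effects push in opposite directions; without quantitative information the net direction cannot be determined.

cannot be determined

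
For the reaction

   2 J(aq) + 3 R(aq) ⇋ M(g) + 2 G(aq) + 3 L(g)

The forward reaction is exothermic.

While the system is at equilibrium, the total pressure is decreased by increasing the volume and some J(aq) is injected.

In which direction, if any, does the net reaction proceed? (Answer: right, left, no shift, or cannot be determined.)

right

Gas moles: reactants 0, products 4 (Δn_gas = +4). Expansion shifts the system toward the side with more moles of gas — to the right.
Adding J (aq), a reactant, drives the reaction to the right.
All effects act in the same direction — net shift to the right.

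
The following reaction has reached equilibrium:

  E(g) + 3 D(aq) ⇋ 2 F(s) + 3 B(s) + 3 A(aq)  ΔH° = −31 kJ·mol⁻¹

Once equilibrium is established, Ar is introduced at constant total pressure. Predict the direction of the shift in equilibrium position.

left

Adding inert gas at constant total pressure expands the volume and lowers every reacting partial pressure. With Δn_gas = 0 − 1 = -1, Q moves away from K toward the side with fewer gas moles, so the system shifts toward the side with more gas moles — to the left.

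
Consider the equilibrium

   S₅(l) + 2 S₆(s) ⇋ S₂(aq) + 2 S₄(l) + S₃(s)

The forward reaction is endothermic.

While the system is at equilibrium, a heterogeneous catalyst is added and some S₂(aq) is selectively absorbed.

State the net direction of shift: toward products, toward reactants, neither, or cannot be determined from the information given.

A catalyst speeds both forward and reverse rates equally; it changes neither Q nor K — no shift from this change.
Removing S₂ (aq), a product, drives the reaction to the right.
Only the nonzero effect(s) matter; the net shift is to the right.

right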